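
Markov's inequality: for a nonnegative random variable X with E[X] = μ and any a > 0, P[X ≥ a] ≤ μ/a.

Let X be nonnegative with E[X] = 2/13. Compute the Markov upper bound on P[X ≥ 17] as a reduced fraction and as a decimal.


μ = E[X] = 2/13, a = 17.
Markov: P[X ≥ 17] ≤ μ/a = (2/13)/17 = 2/221.
Numerically: ≈ 0.009.
(Since a = 17 > μ = 0.154, the bound 2/221 is < 1 and informative.)

P[X ≥ 17] ≤ 2/221 ≈ 0.009.


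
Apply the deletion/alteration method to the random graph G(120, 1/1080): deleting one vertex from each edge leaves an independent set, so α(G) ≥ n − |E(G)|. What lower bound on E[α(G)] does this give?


E[|E(G)|] = C(120, 2)·p = 7140 · (1/1080) = 119/18.
E[α(G)] ≥ n − E[|E(G)|] = 120 − 119/18 = 2041/18.
Numerically: ≈ 113.389.
(This is only a lower bound; the true E[α(G)] may be larger.)

E[α(G)] ≥ 2041/18 ≈ 113.389.


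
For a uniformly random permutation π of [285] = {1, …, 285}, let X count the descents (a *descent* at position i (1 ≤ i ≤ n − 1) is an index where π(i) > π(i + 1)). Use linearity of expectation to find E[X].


Write X = Σ X_I over i = 1, …, 284, with X_I the indicator of one descent.
There are 284 indicators.
For each fixed i, the pair (π(i), π(i+1)) is a uniformly random ordered pair of distinct values from {1, …, 285}; by symmetry P[π(i) > π(i+1)] = 1/2.
By linearity: E[X] = 284 · (1/2) = (285 − 1) · (1/2) = 142 ≈ 142.0000.

E[X] = 142 = 142.0000.


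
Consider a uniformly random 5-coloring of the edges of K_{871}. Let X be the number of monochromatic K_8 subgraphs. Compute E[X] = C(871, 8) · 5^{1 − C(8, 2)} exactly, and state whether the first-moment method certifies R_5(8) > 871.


E[X] = C(871, 8) · 5^{1 − 28} = 7954689371890086540 · 5^{−27} = 7954689371890086540/7450580596923828125.
As a reduced fraction: E[X] = 1590937874378017308/1490116119384765625 ≈ 1.0677.
Is E[X] < 1? NO.
Since E[X] ≥ 1, the first-moment bound is inconclusive at n = 871; it does NOT by itself certify R_5(8) > 871.

E[X] = 1590937874378017308/1490116119384765625 ≈ 1.0677; E[X] ≥ 1; first-moment method inconclusive here.


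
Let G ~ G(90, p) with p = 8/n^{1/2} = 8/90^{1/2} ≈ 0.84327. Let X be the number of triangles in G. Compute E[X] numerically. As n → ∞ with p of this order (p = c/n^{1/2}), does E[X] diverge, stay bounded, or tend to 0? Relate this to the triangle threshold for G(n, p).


Number of potential triangles: C(90, 3) = 117480.
Each occurs with probability p³ ≈ (0.84327)³ ≈ 5.9966154e-01.
By linearity: E[X] = C(90, 3)·p³ ≈ 117480 · 5.9966154e-01 ≈ 70448.23789.
Since α = 1/2 < 1, p = c/n^{1/2} ≫ 1/n is above the triangle threshold p ~ 1/n. Asymptotically E[X] ~ (c³/6)·n^{3(1−α)} = (8³/6)·n^{1.5} → ∞; triangles are abundant w.h.p.

E[X] ≈ 70448.23789; in regime p = Θ(1/n^{1/2}) E[X] diverges (above the triangle threshold p ~ 1/n).


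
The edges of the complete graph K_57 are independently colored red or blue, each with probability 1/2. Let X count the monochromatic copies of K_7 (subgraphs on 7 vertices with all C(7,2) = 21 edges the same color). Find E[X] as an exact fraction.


Let X = Σ_S X_S over the C(57, 7) = 264385836 subsets S of size 7, where X_S = 1 if the K_7 on S is monochromatic.
For a fixed S, the K_7 on S has C(7, 2) = 21 edges. P[all 21 edges red] = (1/2)^21, and likewise for blue, so P[monochromatic] = 2·(1/2)^21 = 2^{1 − 21} = 1/1048576.
Summing: E[X] = C(57, 7) · 2^{1 − 21} = 264385836 · 1/1048576 = 66096459/262144.
Numerically: E[X] ≈ 252.138.

E[X] = C(57,7)·2^(1−C(7,2)) = 66096459/262144 ≈ 252.138.


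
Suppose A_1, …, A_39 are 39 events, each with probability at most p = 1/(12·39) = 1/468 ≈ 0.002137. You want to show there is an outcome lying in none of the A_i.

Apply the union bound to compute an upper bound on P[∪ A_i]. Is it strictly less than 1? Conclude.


Union bound: P[∪_{i=1}^{39} A_i] ≤ Σ_i P[A_i] ≤ 39·p = 39·(1/468) = 1/12.
Numerically: 1/12 ≈ 0.083333.
Is 1/12 < 1? YES.
Since P[∪ A_i] ≤ 1/12 < 1, the complement has P[∩ A_i^c] ≥ 1 − 1/12 = 11/12 > 0, so some outcome avoids every A_i.

39·p = 1/12 ≈ 0.083333; existence CERTIFIED by the union bound.


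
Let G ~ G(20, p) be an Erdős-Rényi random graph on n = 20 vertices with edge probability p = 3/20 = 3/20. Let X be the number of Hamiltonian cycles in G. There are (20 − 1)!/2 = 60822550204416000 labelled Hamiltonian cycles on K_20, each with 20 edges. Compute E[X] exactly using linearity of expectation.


K_20 has (20 − 1)!/2 = 60822550204416000 labelled Hamiltonian cycles.
For each such Hamiltonian cycle H, let X_H = 1 if all 20 edges of H are present in G. Then P[X_H = 1] = p^{20} = (3/20)^{20} = 3486784401/104857600000000000000000000.
Summing the indicators: E[X] = Σ_H E[X_H] = 60822550204416000 · p^{20} = 60822550204416000 · 3486784401/104857600000000000000000000 = 51776152168407487821/25600000000000000000.
Numerically: E[X] ≈ 2.023.

E[X] = 60822550204416000 · (3/20)^{20} = 51776152168407487821/25600000000000000000 ≈ 2.023.


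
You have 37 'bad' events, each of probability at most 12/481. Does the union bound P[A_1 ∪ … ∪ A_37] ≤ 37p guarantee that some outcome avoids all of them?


Union bound: P[∪_{i=1}^{37} A_i] ≤ Σ_i P[A_i] ≤ 37·p = 37·(12/481) = 12/13.
Numerically: 12/13 ≈ 0.923077.
Is 12/13 < 1? YES.
Since P[∪ A_i] ≤ 12/13 < 1, the complement has P[∩ A_i^c] ≥ 1 − 12/13 = 1/13 > 0, so some outcome avoids every A_i.

37·p = 12/13 ≈ 0.923077; existence CERTIFIED by the union bound.


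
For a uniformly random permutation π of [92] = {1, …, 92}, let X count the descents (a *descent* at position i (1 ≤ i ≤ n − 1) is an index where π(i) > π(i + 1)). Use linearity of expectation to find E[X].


Write X = Σ X_I over i = 1, …, 91, with X_I the indicator of one descent.
There are 91 indicators.
For each fixed i, the pair (π(i), π(i+1)) is a uniformly random ordered pair of distinct values from {1, …, 92}; by symmetry P[π(i) > π(i+1)] = 1/2.
By linearity: E[X] = 91 · (1/2) = (92 − 1) · (1/2) = 91/2 ≈ 45.50000.

E[X] = 91/2 = 45.50000.


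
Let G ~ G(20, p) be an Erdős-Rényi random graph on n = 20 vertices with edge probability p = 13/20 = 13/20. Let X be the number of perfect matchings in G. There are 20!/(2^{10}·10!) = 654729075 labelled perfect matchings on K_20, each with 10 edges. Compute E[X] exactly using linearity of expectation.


K_20 has 20!/(2^{10}·10!) = 654729075 labelled perfect matchings.
For each such perfect matching H, let X_H = 1 if all 10 edges of H are present in G. Then P[X_H = 1] = p^{10} = (13/20)^{10} = 137858491849/10240000000000.
By linearity of expectation: E[X] = Σ_H E[X_H] = 654729075 · p^{10} = 654729075 · 137858491849/10240000000000 = 3610398513967632387/409600000000.
Numerically: E[X] ≈ 8.81445e+06.

E[X] = 654729075 · (13/20)^{10} = 3610398513967632387/409600000000 ≈ 8.81445e+06.


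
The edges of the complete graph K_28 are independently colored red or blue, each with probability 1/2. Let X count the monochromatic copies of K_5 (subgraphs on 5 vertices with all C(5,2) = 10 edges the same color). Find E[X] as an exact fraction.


Let X = Σ_S X_S over the C(28, 5) = 98280 subsets S of size 5, where X_S = 1 if the K_5 on S is monochromatic.
For a fixed S, the K_5 on S has C(5, 2) = 10 edges. P[all 10 edges red] = (1/2)^10, and likewise for blue, so P[monochromatic] = 2·(1/2)^10 = 2^{1 − 10} = 1/512.
By linearity: E[X] = C(28, 5) · 2^{1 − 10} = 98280 · 1/512 = 12285/64.
Numerically: E[X] ≈ 191.95312.

E[X] = C(28,5)·2^(1−C(5,2)) = 12285/64 ≈ 191.95312.


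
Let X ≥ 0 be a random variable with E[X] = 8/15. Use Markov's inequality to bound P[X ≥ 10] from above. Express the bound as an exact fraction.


μ = E[X] = 8/15, a = 10.
Markov: P[X ≥ 10] ≤ μ/a = (8/15)/10 = 4/75.
Numerically: ≈ 0.0533.
(Since a = 10 > μ = 0.5333, the bound 4/75 is < 1 and informative.)

P[X ≥ 10] ≤ 4/75 ≈ 0.0533.


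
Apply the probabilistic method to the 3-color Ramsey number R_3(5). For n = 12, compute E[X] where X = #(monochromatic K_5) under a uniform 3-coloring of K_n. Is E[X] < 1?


E[X] = C(12, 5) · 3^{1 − 10} = 792 · 3^{−9} = 792/19683.
As a reduced fraction: E[X] = 88/2187 ≈ 0.04024.
Is E[X] < 1? YES.
Since E[X] < 1, there exists a 3-coloring of K_{12} with no monochromatic K_5; hence R_3(5) > 12.

E[X] = 88/2187 ≈ 0.04024; E[X] < 1, so R_3(5) > 12.


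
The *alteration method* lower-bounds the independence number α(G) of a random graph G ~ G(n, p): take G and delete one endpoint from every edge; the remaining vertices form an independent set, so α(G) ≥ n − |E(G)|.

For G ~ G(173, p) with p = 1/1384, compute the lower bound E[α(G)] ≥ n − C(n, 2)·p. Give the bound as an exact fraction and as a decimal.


E[|E(G)|] = C(173, 2)·p = 14878 · (1/1384) = 43/4.
E[α(G)] ≥ n − E[|E(G)|] = 173 − 43/4 = 649/4.
Numerically: ≈ 162.2500.
(This is only a lower bound; the true E[α(G)] may be larger.)

E[α(G)] ≥ 649/4 ≈ 162.2500.


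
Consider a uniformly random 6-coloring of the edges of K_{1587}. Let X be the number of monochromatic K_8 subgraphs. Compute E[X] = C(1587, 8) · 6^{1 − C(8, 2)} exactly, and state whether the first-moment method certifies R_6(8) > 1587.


E[X] = C(1587, 8) · 6^{1 − 28} = 980438554550826798570 · 6^{−27} = 980438554550826798570/1023490369077469249536.
As a reduced fraction: E[X] = 54468808586157044365/56860576059859402752 ≈ 0.95794.
Is E[X] < 1? YES.
Since E[X] < 1, there exists a 6-coloring of K_{1587} with no monochromatic K_8; hence R_6(8) > 1587.

E[X] = 54468808586157044365/56860576059859402752 ≈ 0.95794; E[X] < 1, so R_6(8) > 1587.


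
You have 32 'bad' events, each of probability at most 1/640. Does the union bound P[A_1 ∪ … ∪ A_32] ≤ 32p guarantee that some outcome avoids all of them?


Union bound: P[∪_{i=1}^{32} A_i] ≤ Σ_i P[A_i] ≤ 32·p = 32·(1/640) = 1/20.
Numerically: 1/20 ≈ 0.05000.
Is 1/20 < 1? YES.
Since P[∪ A_i] ≤ 1/20 < 1, the complement has P[∩ A_i^c] ≥ 1 − 1/20 = 19/20 > 0, so some outcome avoids every A_i.

32·p = 1/20 ≈ 0.05000; existence CERTIFIED by the union bound.


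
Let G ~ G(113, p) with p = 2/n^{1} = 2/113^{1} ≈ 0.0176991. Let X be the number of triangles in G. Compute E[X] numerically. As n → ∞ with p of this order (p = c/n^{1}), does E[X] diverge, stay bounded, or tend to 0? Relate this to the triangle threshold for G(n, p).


Number of potential triangles: C(113, 3) = 234136.
Each occurs with probability p³ ≈ (0.0176991)³ ≈ 5.54440130e-06.
By linearity: E[X] = C(113, 3)·p³ ≈ 234136 · 5.54440130e-06 ≈ 1.298144.
Here α = 1, so p = 2/n is exactly at the triangle threshold p ~ 1/n. Asymptotically E[X] → c³/6 = 2³/6 = 4/3 ≈ 1.333333, a bounded constant. In this regime the triangle count is asymptotically Poisson(c³/6).

E[X] ≈ 1.298144; in regime p = Θ(1/n^{1}) E[X] stays bounded (at the triangle threshold p ~ 1/n).


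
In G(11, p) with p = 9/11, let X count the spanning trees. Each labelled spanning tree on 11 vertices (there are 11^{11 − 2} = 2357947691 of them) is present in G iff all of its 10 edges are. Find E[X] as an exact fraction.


K_11 has 11^{11 − 2} = 2357947691 labelled spanning trees.
For each such spanning tree H, let X_H = 1 if all 10 edges of H are present in G. Then P[X_H = 1] = p^{10} = (9/11)^{10} = 3486784401/25937424601.
Summing the indicators: E[X] = Σ_H E[X_H] = 2357947691 · p^{10} = 2357947691 · 3486784401/25937424601 = 3486784401/11.
Numerically: E[X] ≈ 3.1698e+08.

E[X] = 2357947691 · (9/11)^{10} = 3486784401/11 ≈ 3.1698e+08.


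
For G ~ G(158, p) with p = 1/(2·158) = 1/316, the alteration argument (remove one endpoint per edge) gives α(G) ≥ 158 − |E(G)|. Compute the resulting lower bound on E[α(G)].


E[|E(G)|] = C(158, 2)·p = 12403 · (1/316) = 157/4.
E[α(G)] ≥ n − E[|E(G)|] = 158 − 157/4 = 475/4.
Numerically: ≈ 118.7500.
(This is only a lower bound; the true E[α(G)] may be larger.)

E[α(G)] ≥ 475/4 ≈ 118.7500.


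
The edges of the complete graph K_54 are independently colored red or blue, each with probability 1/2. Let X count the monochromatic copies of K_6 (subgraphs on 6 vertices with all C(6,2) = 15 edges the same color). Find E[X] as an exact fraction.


Let X = Σ_S X_S over the C(54, 6) = 25827165 subsets S of size 6, where X_S = 1 if the K_6 on S is monochromatic.
For a fixed S, the K_6 on S has C(6, 2) = 15 edges. P[all 15 edges red] = (1/2)^15, and likewise for blue, so P[monochromatic] = 2·(1/2)^15 = 2^{1 − 15} = 1/16384.
By linearity of expectation: E[X] = C(54, 6) · 2^{1 − 15} = 25827165 · 1/16384 = 25827165/16384.
Numerically: E[X] ≈ 1576.365051.

E[X] = C(54,6)·2^(1−C(6,2)) = 25827165/16384 ≈ 1576.365051.


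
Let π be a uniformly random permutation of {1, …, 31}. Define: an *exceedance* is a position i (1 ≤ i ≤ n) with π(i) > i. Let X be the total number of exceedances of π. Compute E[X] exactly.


Write X = Σ_{i=1}^{31} X_i, where X_i = 1_{π(i) > i}.
For each fixed i, π(i) is uniform over {1, …, 31} (marginal of a uniform permutation), so P[π(i) > i] = (n − i)/n. Summing: Σ_{i=1}^{31} (n − i)/n = (0 + 1 + … + 30)/31 = 31(31 − 1)/(2·31) = (31 − 1)/2.
Hence E[X] = Σ_{i=1}^{31} (31 − i)/31 = 15 ≈ 15.000.

E[X] = 15 = 15.000.


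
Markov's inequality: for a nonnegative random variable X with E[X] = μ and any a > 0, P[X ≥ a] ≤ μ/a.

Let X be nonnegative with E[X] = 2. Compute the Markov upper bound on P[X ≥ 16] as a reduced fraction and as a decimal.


μ = E[X] = 2, a = 16.
Markov: P[X ≥ 16] ≤ μ/a = (2)/16 = 1/8.
Numerically: ≈ 0.12500.
(Since a = 16 > μ = 2.00000, the bound 1/8 is < 1 and informative.)

P[X ≥ 16] ≤ 1/8 ≈ 0.12500.


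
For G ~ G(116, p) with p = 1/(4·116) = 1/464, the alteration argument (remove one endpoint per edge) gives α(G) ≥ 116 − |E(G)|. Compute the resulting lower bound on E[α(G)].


E[|E(G)|] = C(116, 2)·p = 6670 · (1/464) = 115/8.
E[α(G)] ≥ n − E[|E(G)|] = 116 − 115/8 = 813/8.
Numerically: ≈ 101.62500.
(This is only a lower bound; the true E[α(G)] may be larger.)

E[α(G)] ≥ 813/8 ≈ 101.62500.


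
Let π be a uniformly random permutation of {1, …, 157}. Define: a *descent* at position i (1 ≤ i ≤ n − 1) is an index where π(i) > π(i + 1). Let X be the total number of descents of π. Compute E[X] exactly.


Write X = Σ X_I over i = 1, …, 156, with X_I the indicator of one descent.
There are 156 indicators.
For each fixed i, the pair (π(i), π(i+1)) is a uniformly random ordered pair of distinct values from {1, …, 157}; by symmetry P[π(i) > π(i+1)] = 1/2.
By linearity: E[X] = 156 · (1/2) = (157 − 1) · (1/2) = 78 ≈ 78.0000.

E[X] = 78 = 78.0000.


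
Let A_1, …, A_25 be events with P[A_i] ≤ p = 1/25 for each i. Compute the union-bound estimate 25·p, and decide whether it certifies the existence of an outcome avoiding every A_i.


Union bound: P[∪_{i=1}^{25} A_i] ≤ Σ_i P[A_i] ≤ 25·p = 25·(1/25) = 1.
Numerically: 1 ≈ 1.000000.
Is 1 < 1? NO.
Since the bound 1 is ≥ 1, the union bound is uninformative here; it does NOT by itself certify existence.

25·p = 1 ≈ 1.000000; existence NOT certified by the union bound.


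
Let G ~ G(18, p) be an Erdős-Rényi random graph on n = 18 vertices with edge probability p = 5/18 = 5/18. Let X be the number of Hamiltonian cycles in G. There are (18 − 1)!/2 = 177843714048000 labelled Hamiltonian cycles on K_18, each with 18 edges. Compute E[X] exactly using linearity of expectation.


K_18 has (18 − 1)!/2 = 177843714048000 labelled Hamiltonian cycles.
For each such Hamiltonian cycle H, let X_H = 1 if all 18 edges of H are present in G. Then P[X_H = 1] = p^{18} = (5/18)^{18} = 3814697265625/39346408075296537575424.
By linearity: E[X] = Σ_H E[X_H] = 177843714048000 · p^{18} = 177843714048000 · 3814697265625/39346408075296537575424 = 56800365447998046875/3294258113514384.
Numerically: E[X] ≈ 1.72e+04.

E[X] = 177843714048000 · (5/18)^{18} = 56800365447998046875/3294258113514384 ≈ 1.72e+04.


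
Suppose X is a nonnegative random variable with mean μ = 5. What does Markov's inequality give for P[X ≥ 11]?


μ = E[X] = 5, a = 11.
Markov: P[X ≥ 11] ≤ μ/a = (5)/11 = 5/11.
Numerically: ≈ 0.454545.
(Since a = 11 > μ = 5.000000, the bound 5/11 is < 1 and informative.)

P[X ≥ 11] ≤ 5/11 ≈ 0.454545.


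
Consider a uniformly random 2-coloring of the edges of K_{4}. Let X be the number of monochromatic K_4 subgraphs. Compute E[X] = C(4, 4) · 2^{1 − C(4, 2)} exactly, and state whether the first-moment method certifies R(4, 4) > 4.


E[X] = C(4, 4) · 2^{1 − 6} = 1 · 2^{−5} = 1/32.
As a reduced fraction: E[X] = 1/32 ≈ 0.03125.
Is E[X] < 1? YES.
Since E[X] < 1, there exists a 2-coloring of K_{4} with no monochromatic K_4; hence R(4, 4) > 4.

E[X] = 1/32 ≈ 0.03125; E[X] < 1, so R(4, 4) > 4.


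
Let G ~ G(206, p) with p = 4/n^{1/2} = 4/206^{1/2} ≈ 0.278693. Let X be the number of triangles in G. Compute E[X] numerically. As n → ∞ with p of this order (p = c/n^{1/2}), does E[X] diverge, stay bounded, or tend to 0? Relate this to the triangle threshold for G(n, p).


Number of potential triangles: C(206, 3) = 1435820.
Each occurs with probability p³ ≈ (0.278693)³ ≈ 2.16460742e-02.
By linearity: E[X] = C(206, 3)·p³ ≈ 1435820 · 2.16460742e-02 ≈ 31079.866302.
Since α = 1/2 < 1, p = c/n^{1/2} ≫ 1/n is above the triangle threshold p ~ 1/n. Asymptotically E[X] ~ (c³/6)·n^{3(1−α)} = (4³/6)·n^{1.5} → ∞; triangles are abundant w.h.p.

E[X] ≈ 31079.866302; in regime p = Θ(1/n^{1/2}) E[X] diverges (above the triangle threshold p ~ 1/n).


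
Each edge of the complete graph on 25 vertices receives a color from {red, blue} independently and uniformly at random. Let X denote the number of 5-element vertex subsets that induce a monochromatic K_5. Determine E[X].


Let X = Σ_S X_S over the C(25, 5) = 53130 subsets S of size 5, where X_S = 1 if the K_5 on S is monochromatic.
For a fixed S, the K_5 on S has C(5, 2) = 10 edges. P[all 10 edges red] = (1/2)^10, and likewise for blue, so P[monochromatic] = 2·(1/2)^10 = 2^{1 − 10} = 1/512.
By linearity of expectation: E[X] = C(25, 5) · 2^{1 − 10} = 53130 · 1/512 = 26565/256.
Numerically: E[X] ≈ 103.770.

E[X] = C(25,5)·2^(1−C(5,2)) = 26565/256 ≈ 103.770.


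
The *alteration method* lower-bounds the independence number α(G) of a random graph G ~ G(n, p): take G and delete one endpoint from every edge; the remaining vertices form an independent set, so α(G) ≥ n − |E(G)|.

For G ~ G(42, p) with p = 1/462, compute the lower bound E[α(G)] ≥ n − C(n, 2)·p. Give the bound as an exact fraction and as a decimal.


E[|E(G)|] = C(42, 2)·p = 861 · (1/462) = 41/22.
E[α(G)] ≥ n − E[|E(G)|] = 42 − 41/22 = 883/22.
Numerically: ≈ 40.1364.
(This is only a lower bound; the true E[α(G)] may be larger.)

E[α(G)] ≥ 883/22 ≈ 40.1364.


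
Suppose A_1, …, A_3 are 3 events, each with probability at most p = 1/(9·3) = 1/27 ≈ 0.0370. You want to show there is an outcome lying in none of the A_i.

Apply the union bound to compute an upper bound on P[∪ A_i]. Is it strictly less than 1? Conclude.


Union bound: P[∪_{i=1}^{3} A_i] ≤ Σ_i P[A_i] ≤ 3·p = 3·(1/27) = 1/9.
Numerically: 1/9 ≈ 0.1111.
Is 1/9 < 1? YES.
Since P[∪ A_i] ≤ 1/9 < 1, the complement has P[∩ A_i^c] ≥ 1 − 1/9 = 8/9 > 0, so some outcome avoids every A_i.

3·p = 1/9 ≈ 0.1111; existence CERTIFIED by the union bound.


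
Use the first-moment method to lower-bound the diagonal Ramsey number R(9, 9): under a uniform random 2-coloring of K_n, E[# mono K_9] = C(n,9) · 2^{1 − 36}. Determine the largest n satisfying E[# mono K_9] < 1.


We need C(n, 9) · 2^{1 − 36} < 1, i.e. C(n, 9) < 2^{36 − 1} = 34359738368.
Check values of n near the boundary:
  n = 63: C(63, 9) = 23667689815; 23667689815 < 34359738368? YES
  n = 64: C(64, 9) = 27540584512; 27540584512 < 34359738368? YES
  n = 65: C(65, 9) = 31966749880; 31966749880 < 34359738368? YES
  n = 66: C(66, 9) = 37014131440; 37014131440 < 34359738368? NO
  n = 67: C(67, 9) = 42757703560; 42757703560 < 34359738368? NO
  n = 68: C(68, 9) = 49280065120; 49280065120 < 34359738368? NO
The largest n with C(n, 9) < 34359738368 is n = 65 (where E[X] = 3995843735/4294967296 ≈ 0.93035). Hence R(9, 9) > 65, i.e. R(9, 9) ≥ 66.

Largest n = 65; hence R(9, 9) > 65.


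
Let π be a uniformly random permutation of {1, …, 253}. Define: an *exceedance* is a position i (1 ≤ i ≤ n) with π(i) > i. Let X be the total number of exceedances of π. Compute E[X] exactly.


Write X = Σ_{i=1}^{253} X_i, where X_i = 1_{π(i) > i}.
For each fixed i, π(i) is uniform over {1, …, 253} (marginal of a uniform permutation), so P[π(i) > i] = (n − i)/n. Summing: Σ_{i=1}^{253} (n − i)/n = (0 + 1 + … + 252)/253 = 253(253 − 1)/(2·253) = (253 − 1)/2.
Hence E[X] = Σ_{i=1}^{253} (253 − i)/253 = 126 ≈ 126.0000.

E[X] = 126 = 126.0000.


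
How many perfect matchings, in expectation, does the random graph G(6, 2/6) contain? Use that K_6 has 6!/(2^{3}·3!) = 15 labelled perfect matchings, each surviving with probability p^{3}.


K_6 has 6!/(2^{3}·3!) = 15 labelled perfect matchings.
For each such perfect matching H, let X_H = 1 if all 3 edges of H are present in G. Then P[X_H = 1] = p^{3} = (1/3)^{3} = 1/27.
By linearity of expectation: E[X] = Σ_H E[X_H] = 15 · p^{3} = 15 · 1/27 = 5/9.
Numerically: E[X] ≈ 0.5556.

E[X] = 15 · (1/3)^{3} = 5/9 ≈ 0.5556.


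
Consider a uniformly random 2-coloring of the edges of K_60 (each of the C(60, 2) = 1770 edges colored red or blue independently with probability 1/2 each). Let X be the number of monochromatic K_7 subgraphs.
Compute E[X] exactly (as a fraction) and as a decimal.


Let X = Σ_S X_S over the C(60, 7) = 386206920 subsets S of size 7, where X_S = 1 if the K_7 on S is monochromatic.
For a fixed S, the K_7 on S has C(7, 2) = 21 edges. P[all 21 edges red] = (1/2)^21, and likewise for blue, so P[monochromatic] = 2·(1/2)^21 = 2^{1 − 21} = 1/1048576.
By linearity: E[X] = C(60, 7) · 2^{1 − 21} = 386206920 · 1/1048576 = 48275865/131072.
Numerically: E[X] ≈ 368.31562.

E[X] = C(60,7)·2^(1−C(7,2)) = 48275865/131072 ≈ 368.31562.


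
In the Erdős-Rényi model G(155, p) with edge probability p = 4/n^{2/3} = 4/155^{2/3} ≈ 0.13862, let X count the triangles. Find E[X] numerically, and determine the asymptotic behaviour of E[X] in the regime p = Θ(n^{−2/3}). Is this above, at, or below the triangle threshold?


Number of potential triangles: C(155, 3) = 608685.
Each occurs with probability p³ ≈ (0.13862)³ ≈ 2.6638918e-03.
By linearity: E[X] = C(155, 3)·p³ ≈ 608685 · 2.6638918e-03 ≈ 1621.47097.
Since α = 2/3 < 1, p = c/n^{2/3} ≫ 1/n is above the triangle threshold p ~ 1/n. Asymptotically E[X] ~ (c³/6)·n^{3(1−α)} = (4³/6)·n^{1} → ∞; triangles are abundant w.h.p.

E[X] ≈ 1621.47097; in regime p = Θ(1/n^{2/3}) E[X] diverges (above the triangle threshold p ~ 1/n).


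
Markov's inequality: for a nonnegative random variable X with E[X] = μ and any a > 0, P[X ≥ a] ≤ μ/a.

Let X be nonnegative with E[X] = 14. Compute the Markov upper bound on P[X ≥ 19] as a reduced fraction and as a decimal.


μ = E[X] = 14, a = 19.
Markov: P[X ≥ 19] ≤ μ/a = (14)/19 = 14/19.
Numerically: ≈ 0.7368.
(Since a = 19 > μ = 14.0000, the bound 14/19 is < 1 and informative.)

P[X ≥ 19] ≤ 14/19 ≈ 0.7368.


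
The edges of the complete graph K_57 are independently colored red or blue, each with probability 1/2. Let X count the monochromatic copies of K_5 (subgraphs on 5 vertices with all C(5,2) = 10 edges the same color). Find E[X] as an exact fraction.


Let X = Σ_S X_S over the C(57, 5) = 4187106 subsets S of size 5, where X_S = 1 if the K_5 on S is monochromatic.
For a fixed S, the K_5 on S has C(5, 2) = 10 edges. P[all 10 edges red] = (1/2)^10, and likewise for blue, so P[monochromatic] = 2·(1/2)^10 = 2^{1 − 10} = 1/512.
By linearity of expectation: E[X] = C(57, 5) · 2^{1 − 10} = 4187106 · 1/512 = 2093553/256.
Numerically: E[X] ≈ 8177.9414.

E[X] = C(57,5)·2^(1−C(5,2)) = 2093553/256 ≈ 8177.9414.


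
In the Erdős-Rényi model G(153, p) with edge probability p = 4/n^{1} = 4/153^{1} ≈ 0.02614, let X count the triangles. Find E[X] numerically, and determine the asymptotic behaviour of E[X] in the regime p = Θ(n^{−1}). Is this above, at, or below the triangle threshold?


Number of potential triangles: C(153, 3) = 585276.
Each occurs with probability p³ ≈ (0.02614)³ ≈ 1.786922e-05.
By linearity: E[X] = C(153, 3)·p³ ≈ 585276 · 1.786922e-05 ≈ 10.4584.
Here α = 1, so p = 4/n is exactly at the triangle threshold p ~ 1/n. Asymptotically E[X] → c³/6 = 4³/6 = 32/3 ≈ 10.6667, a bounded constant. In this regime the triangle count is asymptotically Poisson(c³/6).

E[X] ≈ 10.4584; in regime p = Θ(1/n^{1}) E[X] stays bounded (at the triangle threshold p ~ 1/n).


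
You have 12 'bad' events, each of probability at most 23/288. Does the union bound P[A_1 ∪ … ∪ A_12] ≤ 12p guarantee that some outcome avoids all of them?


Union bound: P[∪_{i=1}^{12} A_i] ≤ Σ_i P[A_i] ≤ 12·p = 12·(23/288) = 23/24.
Numerically: 23/24 ≈ 0.958333.
Is 23/24 < 1? YES.
Since P[∪ A_i] ≤ 23/24 < 1, the complement has P[∩ A_i^c] ≥ 1 − 23/24 = 1/24 > 0, so some outcome avoids every A_i.

12·p = 23/24 ≈ 0.958333; existence CERTIFIED by the union bound.


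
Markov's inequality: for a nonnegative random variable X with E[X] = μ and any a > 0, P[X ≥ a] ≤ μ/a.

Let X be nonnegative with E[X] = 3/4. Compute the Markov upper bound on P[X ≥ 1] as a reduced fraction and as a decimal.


μ = E[X] = 3/4, a = 1.
Markov: P[X ≥ 1] ≤ μ/a = (3/4)/1 = 3/4.
Numerically: ≈ 0.75000.
(Since a = 1 > μ = 0.75000, the bound 3/4 is < 1 and informative.)

P[X ≥ 1] ≤ 3/4 ≈ 0.75000.


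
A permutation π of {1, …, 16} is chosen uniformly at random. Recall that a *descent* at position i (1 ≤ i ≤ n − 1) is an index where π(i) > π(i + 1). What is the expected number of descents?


Write X = Σ X_I over i = 1, …, 15, with X_I the indicator of one descent.
There are 15 indicators.
For each fixed i, the pair (π(i), π(i+1)) is a uniformly random ordered pair of distinct values from {1, …, 16}; by symmetry P[π(i) > π(i+1)] = 1/2.
By linearity: E[X] = 15 · (1/2) = (16 − 1) · (1/2) = 15/2 ≈ 7.500.

E[X] = 15/2 = 7.500.


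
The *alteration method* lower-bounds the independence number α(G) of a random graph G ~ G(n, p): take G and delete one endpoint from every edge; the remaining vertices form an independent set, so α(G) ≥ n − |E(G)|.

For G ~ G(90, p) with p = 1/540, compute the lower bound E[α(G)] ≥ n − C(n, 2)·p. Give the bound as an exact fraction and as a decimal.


E[|E(G)|] = C(90, 2)·p = 4005 · (1/540) = 89/12.
E[α(G)] ≥ n − E[|E(G)|] = 90 − 89/12 = 991/12.
Numerically: ≈ 82.583.
(This is only a lower bound; the true E[α(G)] may be larger.)

E[α(G)] ≥ 991/12 ≈ 82.583.


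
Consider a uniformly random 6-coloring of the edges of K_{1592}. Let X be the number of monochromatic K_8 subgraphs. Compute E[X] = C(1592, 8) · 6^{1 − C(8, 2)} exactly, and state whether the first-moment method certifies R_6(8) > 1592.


E[X] = C(1592, 8) · 6^{1 − 28} = 1005480414540892933435 · 6^{−27} = 1005480414540892933435/1023490369077469249536.
As a reduced fraction: E[X] = 1005480414540892933435/1023490369077469249536 ≈ 0.982403.
Is E[X] < 1? YES.
Since E[X] < 1, there exists a 6-coloring of K_{1592} with no monochromatic K_8; hence R_6(8) > 1592.

E[X] = 1005480414540892933435/1023490369077469249536 ≈ 0.982403; E[X] < 1, so R_6(8) > 1592.


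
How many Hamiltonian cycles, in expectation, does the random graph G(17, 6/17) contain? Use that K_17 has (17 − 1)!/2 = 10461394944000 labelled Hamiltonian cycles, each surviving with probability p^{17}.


K_17 has (17 − 1)!/2 = 10461394944000 labelled Hamiltonian cycles.
For each such Hamiltonian cycle H, let X_H = 1 if all 17 edges of H are present in G. Then P[X_H = 1] = p^{17} = (6/17)^{17} = 16926659444736/827240261886336764177.
By linearity of expectation: E[X] = Σ_H E[X_H] = 10461394944000 · p^{17} = 10461394944000 · 16926659444736/827240261886336764177 = 177076469533971037814784000/827240261886336764177.
Numerically: E[X] ≈ 214057.

E[X] = 10461394944000 · (6/17)^{17} = 177076469533971037814784000/827240261886336764177 ≈ 214057.


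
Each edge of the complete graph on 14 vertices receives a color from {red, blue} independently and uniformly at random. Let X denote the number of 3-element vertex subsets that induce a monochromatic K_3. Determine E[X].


Let X = Σ_S X_S over the C(14, 3) = 364 subsets S of size 3, where X_S = 1 if the K_3 on S is monochromatic.
For a fixed S, the K_3 on S has C(3, 2) = 3 edges. P[all 3 edges red] = (1/2)^3, and likewise for blue, so P[monochromatic] = 2·(1/2)^3 = 2^{1 − 3} = 1/4.
By linearity: E[X] = C(14, 3) · 2^{1 − 3} = 364 · 1/4 = 91.
Numerically: E[X] ≈ 91.0000.

E[X] = C(14,3)·2^(1−C(3,2)) = 91 ≈ 91.0000.


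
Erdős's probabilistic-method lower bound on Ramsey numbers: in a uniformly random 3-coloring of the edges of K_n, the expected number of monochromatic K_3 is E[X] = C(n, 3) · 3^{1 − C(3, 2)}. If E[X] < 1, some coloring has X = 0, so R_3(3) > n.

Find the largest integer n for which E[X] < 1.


We need C(n, 3) · 3^{1 − 3} < 1, i.e. C(n, 3) < 3^{3 − 1} = 9.
Check values of n near the boundary:
  n = 3: C(3, 3) = 1; 1 < 9? YES
  n = 4: C(4, 3) = 4; 4 < 9? YES
  n = 5: C(5, 3) = 10; 10 < 9? NO
The largest n with C(n, 3) < 9 is n = 4 (where E[X] = 4/9 ≈ 0.44444). Hence R_3(3) > 4, i.e. R_3(3) ≥ 5.

Largest n = 4; hence R_3(3) > 4.


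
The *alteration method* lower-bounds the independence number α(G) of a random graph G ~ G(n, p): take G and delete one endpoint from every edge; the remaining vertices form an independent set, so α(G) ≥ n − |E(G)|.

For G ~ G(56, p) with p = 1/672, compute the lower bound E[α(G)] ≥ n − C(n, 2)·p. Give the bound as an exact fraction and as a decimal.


E[|E(G)|] = C(56, 2)·p = 1540 · (1/672) = 55/24.
E[α(G)] ≥ n − E[|E(G)|] = 56 − 55/24 = 1289/24.
Numerically: ≈ 53.7083.
(This is only a lower bound; the true E[α(G)] may be larger.)

E[α(G)] ≥ 1289/24 ≈ 53.7083.


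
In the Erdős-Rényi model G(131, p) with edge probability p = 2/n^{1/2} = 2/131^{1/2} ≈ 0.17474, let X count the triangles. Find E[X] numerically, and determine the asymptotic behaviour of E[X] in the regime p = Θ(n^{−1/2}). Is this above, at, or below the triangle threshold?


Number of potential triangles: C(131, 3) = 366145.
Each occurs with probability p³ ≈ (0.17474)³ ≈ 5.3355973e-03.
By linearity: E[X] = C(131, 3)·p³ ≈ 366145 · 5.3355973e-03 ≈ 1953.60227.
Since α = 1/2 < 1, p = c/n^{1/2} ≫ 1/n is above the triangle threshold p ~ 1/n. Asymptotically E[X] ~ (c³/6)·n^{3(1−α)} = (2³/6)·n^{1.5} → ∞; triangles are abundant w.h.p.

E[X] ≈ 1953.60227; in regime p = Θ(1/n^{1/2}) E[X] diverges (above the triangle threshold p ~ 1/n).


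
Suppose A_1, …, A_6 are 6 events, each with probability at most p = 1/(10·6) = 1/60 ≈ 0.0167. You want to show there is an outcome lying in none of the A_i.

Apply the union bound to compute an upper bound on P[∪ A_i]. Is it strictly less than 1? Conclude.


Union bound: P[∪_{i=1}^{6} A_i] ≤ Σ_i P[A_i] ≤ 6·p = 6·(1/60) = 1/10.
Numerically: 1/10 ≈ 0.1000.
Is 1/10 < 1? YES.
Since P[∪ A_i] ≤ 1/10 < 1, the complement has P[∩ A_i^c] ≥ 1 − 1/10 = 9/10 > 0, so some outcome avoids every A_i.

6·p = 1/10 ≈ 0.1000; existence CERTIFIED by the union bound.


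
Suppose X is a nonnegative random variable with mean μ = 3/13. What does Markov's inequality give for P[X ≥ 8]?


μ = E[X] = 3/13, a = 8.
Markov: P[X ≥ 8] ≤ μ/a = (3/13)/8 = 3/104.
Numerically: ≈ 0.02885.
(Since a = 8 > μ = 0.23077, the bound 3/104 is < 1 and informative.)

P[X ≥ 8] ≤ 3/104 ≈ 0.02885.


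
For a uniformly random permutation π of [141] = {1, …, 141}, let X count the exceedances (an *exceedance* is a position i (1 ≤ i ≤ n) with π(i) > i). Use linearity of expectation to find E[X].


Write X = Σ_{i=1}^{141} X_i, where X_i = 1_{π(i) > i}.
For each fixed i, π(i) is uniform over {1, …, 141} (marginal of a uniform permutation), so P[π(i) > i] = (n − i)/n. Summing: Σ_{i=1}^{141} (n − i)/n = (0 + 1 + … + 140)/141 = 141(141 − 1)/(2·141) = (141 − 1)/2.
Hence E[X] = Σ_{i=1}^{141} (141 − i)/141 = 70 ≈ 70.0000.

E[X] = 70 = 70.0000.


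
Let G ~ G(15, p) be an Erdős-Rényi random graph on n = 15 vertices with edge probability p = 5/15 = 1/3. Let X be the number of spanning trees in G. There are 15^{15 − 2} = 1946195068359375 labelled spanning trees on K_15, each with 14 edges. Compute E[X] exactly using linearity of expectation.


K_15 has 15^{15 − 2} = 1946195068359375 labelled spanning trees.
For each such spanning tree H, let X_H = 1 if all 14 edges of H are present in G. Then P[X_H = 1] = p^{14} = (1/3)^{14} = 1/4782969.
Summing the indicators: E[X] = Σ_H E[X_H] = 1946195068359375 · p^{14} = 1946195068359375 · 1/4782969 = 1220703125/3.
Numerically: E[X] ≈ 4.06901e+08.

E[X] = 1946195068359375 · (1/3)^{14} = 1220703125/3 ≈ 4.06901e+08.


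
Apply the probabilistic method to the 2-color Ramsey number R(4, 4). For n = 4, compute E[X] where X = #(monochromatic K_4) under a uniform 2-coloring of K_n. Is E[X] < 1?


E[X] = C(4, 4) · 2^{1 − 6} = 1 · 2^{−5} = 1/32.
As a reduced fraction: E[X] = 1/32 ≈ 0.03125.
Is E[X] < 1? YES.
Since E[X] < 1, there exists a 2-coloring of K_{4} with no monochromatic K_4; hence R(4, 4) > 4.

E[X] = 1/32 ≈ 0.03125; E[X] < 1, so R(4, 4) > 4.


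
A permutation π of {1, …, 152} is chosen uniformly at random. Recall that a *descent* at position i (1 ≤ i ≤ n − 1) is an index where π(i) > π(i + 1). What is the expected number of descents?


Write X = Σ X_I over i = 1, …, 151, with X_I the indicator of one descent.
There are 151 indicators.
For each fixed i, the pair (π(i), π(i+1)) is a uniformly random ordered pair of distinct values from {1, …, 152}; by symmetry P[π(i) > π(i+1)] = 1/2.
By linearity: E[X] = 151 · (1/2) = (152 − 1) · (1/2) = 151/2 ≈ 75.500000.

E[X] = 151/2 = 75.500000.


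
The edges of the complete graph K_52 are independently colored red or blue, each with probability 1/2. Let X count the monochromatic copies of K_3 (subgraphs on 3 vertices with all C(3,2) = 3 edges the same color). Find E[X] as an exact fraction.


Let X = Σ_S X_S over the C(52, 3) = 22100 subsets S of size 3, where X_S = 1 if the K_3 on S is monochromatic.
For a fixed S, the K_3 on S has C(3, 2) = 3 edges. P[all 3 edges red] = (1/2)^3, and likewise for blue, so P[monochromatic] = 2·(1/2)^3 = 2^{1 − 3} = 1/4.
By linearity of expectation: E[X] = C(52, 3) · 2^{1 − 3} = 22100 · 1/4 = 5525.
Numerically: E[X] ≈ 5525.000000.

E[X] = C(52,3)·2^(1−C(3,2)) = 5525 ≈ 5525.000000.


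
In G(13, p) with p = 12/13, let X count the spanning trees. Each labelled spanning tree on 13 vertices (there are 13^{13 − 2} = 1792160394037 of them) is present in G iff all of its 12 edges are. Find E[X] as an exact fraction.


K_13 has 13^{13 − 2} = 1792160394037 labelled spanning trees.
For each such spanning tree H, let X_H = 1 if all 12 edges of H are present in G. Then P[X_H = 1] = p^{12} = (12/13)^{12} = 8916100448256/23298085122481.
By linearity: E[X] = Σ_H E[X_H] = 1792160394037 · p^{12} = 1792160394037 · 8916100448256/23298085122481 = 8916100448256/13.
Numerically: E[X] ≈ 6.8585e+11.

E[X] = 1792160394037 · (12/13)^{12} = 8916100448256/13 ≈ 6.8585e+11.


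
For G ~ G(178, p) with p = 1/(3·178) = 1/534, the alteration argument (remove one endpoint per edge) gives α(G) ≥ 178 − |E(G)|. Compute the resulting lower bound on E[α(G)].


E[|E(G)|] = C(178, 2)·p = 15753 · (1/534) = 59/2.
E[α(G)] ≥ n − E[|E(G)|] = 178 − 59/2 = 297/2.
Numerically: ≈ 148.500000.
(This is only a lower bound; the true E[α(G)] may be larger.)

E[α(G)] ≥ 297/2 ≈ 148.500000.


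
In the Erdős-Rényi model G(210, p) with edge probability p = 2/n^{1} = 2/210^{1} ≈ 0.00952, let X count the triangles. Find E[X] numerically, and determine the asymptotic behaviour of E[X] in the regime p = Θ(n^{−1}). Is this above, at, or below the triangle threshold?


Number of potential triangles: C(210, 3) = 1521520.
Each occurs with probability p³ ≈ (0.00952)³ ≈ 8.63838e-07.
By linearity: E[X] = C(210, 3)·p³ ≈ 1521520 · 8.63838e-07 ≈ 1.314.
Here α = 1, so p = 2/n is exactly at the triangle threshold p ~ 1/n. Asymptotically E[X] → c³/6 = 2³/6 = 4/3 ≈ 1.333, a bounded constant. In this regime the triangle count is asymptotically Poisson(c³/6).

E[X] ≈ 1.314; in regime p = Θ(1/n^{1}) E[X] stays bounded (at the triangle threshold p ~ 1/n).


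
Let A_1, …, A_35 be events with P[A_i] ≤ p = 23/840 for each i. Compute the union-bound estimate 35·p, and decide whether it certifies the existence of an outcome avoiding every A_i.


Union bound: P[∪_{i=1}^{35} A_i] ≤ Σ_i P[A_i] ≤ 35·p = 35·(23/840) = 23/24.
Numerically: 23/24 ≈ 0.9583333.
Is 23/24 < 1? YES.
Since P[∪ A_i] ≤ 23/24 < 1, the complement has P[∩ A_i^c] ≥ 1 − 23/24 = 1/24 > 0, so some outcome avoids every A_i.

35·p = 23/24 ≈ 0.9583333; existence CERTIFIED by the union bound.


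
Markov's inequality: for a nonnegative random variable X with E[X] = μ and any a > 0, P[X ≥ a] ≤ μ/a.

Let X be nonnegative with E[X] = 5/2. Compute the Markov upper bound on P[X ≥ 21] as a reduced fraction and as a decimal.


μ = E[X] = 5/2, a = 21.
Markov: P[X ≥ 21] ≤ μ/a = (5/2)/21 = 5/42.
Numerically: ≈ 0.119.
(Since a = 21 > μ = 2.500, the bound 5/42 is < 1 and informative.)

P[X ≥ 21] ≤ 5/42 ≈ 0.119.


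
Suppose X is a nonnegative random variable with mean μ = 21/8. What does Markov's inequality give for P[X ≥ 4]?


μ = E[X] = 21/8, a = 4.
Markov: P[X ≥ 4] ≤ μ/a = (21/8)/4 = 21/32.
Numerically: ≈ 0.656250.
(Since a = 4 > μ = 2.625000, the bound 21/32 is < 1 and informative.)

P[X ≥ 4] ≤ 21/32 ≈ 0.656250.


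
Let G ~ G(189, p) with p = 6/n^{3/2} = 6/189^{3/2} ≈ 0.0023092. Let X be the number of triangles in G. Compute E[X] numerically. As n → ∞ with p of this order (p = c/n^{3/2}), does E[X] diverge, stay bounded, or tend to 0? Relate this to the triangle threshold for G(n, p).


Number of potential triangles: C(189, 3) = 1107414.
Each occurs with probability p³ ≈ (0.0023092)³ ≈ 1.2313333e-08.
By linearity: E[X] = C(189, 3)·p³ ≈ 1107414 · 1.2313333e-08 ≈ 0.01364.
Since α = 3/2 > 1, p = c/n^{3/2} = o(1/n) is below the triangle threshold p ~ 1/n. Asymptotically E[X] ~ (c³/6)·n^{3(1−α)} = (6³/6)·n^{-1.5} → 0, so by Markov's inequality G has no triangles w.h.p.

E[X] ≈ 0.01364; in regime p = Θ(1/n^{3/2}) E[X] tends to 0 (below the triangle threshold p ~ 1/n).


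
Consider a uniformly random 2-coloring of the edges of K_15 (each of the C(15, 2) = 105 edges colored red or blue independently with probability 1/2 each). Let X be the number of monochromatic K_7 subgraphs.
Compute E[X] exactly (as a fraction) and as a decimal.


Let X = Σ_S X_S over the C(15, 7) = 6435 subsets S of size 7, where X_S = 1 if the K_7 on S is monochromatic.
For a fixed S, the K_7 on S has C(7, 2) = 21 edges. P[all 21 edges red] = (1/2)^21, and likewise for blue, so P[monochromatic] = 2·(1/2)^21 = 2^{1 − 21} = 1/1048576.
Summing: E[X] = C(15, 7) · 2^{1 − 21} = 6435 · 1/1048576 = 6435/1048576.
Numerically: E[X] ≈ 0.00614.

E[X] = C(15,7)·2^(1−C(7,2)) = 6435/1048576 ≈ 0.00614.


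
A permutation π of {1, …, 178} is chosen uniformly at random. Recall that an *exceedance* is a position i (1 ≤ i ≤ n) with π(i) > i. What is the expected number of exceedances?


Write X = Σ_{i=1}^{178} X_i, where X_i = 1_{π(i) > i}.
For each fixed i, π(i) is uniform over {1, …, 178} (marginal of a uniform permutation), so P[π(i) > i] = (n − i)/n. Summing: Σ_{i=1}^{178} (n − i)/n = (0 + 1 + … + 177)/178 = 178(178 − 1)/(2·178) = (178 − 1)/2.
Hence E[X] = Σ_{i=1}^{178} (178 − i)/178 = 177/2 ≈ 88.500.

E[X] = 177/2 = 88.500.
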